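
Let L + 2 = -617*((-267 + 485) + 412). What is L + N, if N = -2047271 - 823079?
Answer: -3259062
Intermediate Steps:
N = -2870350
L = -388712 (L = -2 - 617*((-267 + 485) + 412) = -2 - 617*(218 + 412) = -2 - 617*630 = -2 - 388710 = -388712)
L + N = -388712 - 2870350 = -3259062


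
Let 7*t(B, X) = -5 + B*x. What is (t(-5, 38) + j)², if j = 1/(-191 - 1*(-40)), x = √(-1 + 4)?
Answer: 2290719/1117249 + 7620*√3/7399 ≈ 3.8341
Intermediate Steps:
x = √3 ≈ 1.7320
t(B, X) = -5/7 + B*√3/7 (t(B, X) = (-5 + B*√3)/7 = -5/7 + B*√3/7)
j = -1/151 (j = 1/(-191 + 40) = 1/(-151) = -1/151 ≈ -0.0066225)
(t(-5, 38) + j)² = ((-5/7 + (⅐)*(-5)*√3) - 1/151)² = ((-5/7 - 5*√3/7) - 1/151)² = (-762/1057 - 5*√3/7)²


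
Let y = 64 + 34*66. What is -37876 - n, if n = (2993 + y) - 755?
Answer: -42422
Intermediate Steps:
y = 2308 (y = 64 + 2244 = 2308)
n = 4546 (n = (2993 + 2308) - 755 = 5301 - 755 = 4546)
-37876 - n = -37876 - 1*4546 = -37876 - 4546 = -42422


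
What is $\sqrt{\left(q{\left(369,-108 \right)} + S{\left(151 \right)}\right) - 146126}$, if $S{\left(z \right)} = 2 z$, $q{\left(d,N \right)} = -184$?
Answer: $2 i \sqrt{36502} \approx 382.11 i$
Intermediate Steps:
$\sqrt{\left(q{\left(369,-108 \right)} + S{\left(151 \right)}\right) - 146126} = \sqrt{\left(-184 + 2 \cdot 151\right) - 146126} = \sqrt{\left(-184 + 302\right) - 146126} = \sqrt{118 - 146126} = \sqrt{-146008} = 2 i \sqrt{36502}$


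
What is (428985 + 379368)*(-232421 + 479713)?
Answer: 199899230076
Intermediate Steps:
(428985 + 379368)*(-232421 + 479713) = 808353*247292 = 199899230076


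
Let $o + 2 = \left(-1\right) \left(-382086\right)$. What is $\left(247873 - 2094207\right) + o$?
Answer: $-1464250$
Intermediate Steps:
$o = 382084$ ($o = -2 - -382086 = -2 + 382086 = 382084$)
$\left(247873 - 2094207\right) + o = \left(247873 - 2094207\right) + 382084 = -1846334 + 382084 = -1464250$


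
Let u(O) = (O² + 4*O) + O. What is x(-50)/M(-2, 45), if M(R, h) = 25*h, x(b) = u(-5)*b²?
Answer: 0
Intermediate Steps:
u(O) = O² + 5*O
x(b) = 0 (x(b) = (-5*(5 - 5))*b² = (-5*0)*b² = 0*b² = 0)
x(-50)/M(-2, 45) = 0/((25*45)) = 0/1125 = 0*(1/1125) = 0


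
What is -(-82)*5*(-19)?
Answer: -7790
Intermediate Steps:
-(-82)*5*(-19) = -41*(-10)*(-19) = 410*(-19) = -7790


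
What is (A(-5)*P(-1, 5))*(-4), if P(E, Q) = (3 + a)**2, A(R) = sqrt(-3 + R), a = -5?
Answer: -32*I*sqrt(2) ≈ -45.255*I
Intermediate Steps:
P(E, Q) = 4 (P(E, Q) = (3 - 5)**2 = (-2)**2 = 4)
(A(-5)*P(-1, 5))*(-4) = (sqrt(-3 - 5)*4)*(-4) = (sqrt(-8)*4)*(-4) = ((2*I*sqrt(2))*4)*(-4) = (8*I*sqrt(2))*(-4) = -32*I*sqrt(2)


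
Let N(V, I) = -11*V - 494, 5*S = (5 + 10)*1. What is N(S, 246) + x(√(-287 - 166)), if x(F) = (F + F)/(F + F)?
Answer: -526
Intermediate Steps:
S = 3 (S = ((5 + 10)*1)/5 = (15*1)/5 = (⅕)*15 = 3)
N(V, I) = -494 - 11*V
x(F) = 1 (x(F) = (2*F)/((2*F)) = (2*F)*(1/(2*F)) = 1)
N(S, 246) + x(√(-287 - 166)) = (-494 - 11*3) + 1 = (-494 - 33) + 1 = -527 + 1 = -526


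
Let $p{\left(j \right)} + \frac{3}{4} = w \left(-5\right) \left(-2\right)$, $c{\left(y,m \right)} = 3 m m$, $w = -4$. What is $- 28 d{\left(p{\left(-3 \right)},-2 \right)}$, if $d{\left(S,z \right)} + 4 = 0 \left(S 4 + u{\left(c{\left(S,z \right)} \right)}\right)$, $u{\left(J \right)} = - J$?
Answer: $112$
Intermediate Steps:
$c{\left(y,m \right)} = 3 m^{2}$
$p{\left(j \right)} = - \frac{163}{4}$ ($p{\left(j \right)} = - \frac{3}{4} + \left(-4\right) \left(-5\right) \left(-2\right) = - \frac{3}{4} + 20 \left(-2\right) = - \frac{3}{4} - 40 = - \frac{163}{4}$)
$d{\left(S,z \right)} = -4$ ($d{\left(S,z \right)} = -4 + 0 \left(S 4 - 3 z^{2}\right) = -4 + 0 \left(4 S - 3 z^{2}\right) = -4 + 0 \left(- 3 z^{2} + 4 S\right) = -4 + 0 = -4$)
$- 28 d{\left(p{\left(-3 \right)},-2 \right)} = \left(-28\right) \left(-4\right) = 112$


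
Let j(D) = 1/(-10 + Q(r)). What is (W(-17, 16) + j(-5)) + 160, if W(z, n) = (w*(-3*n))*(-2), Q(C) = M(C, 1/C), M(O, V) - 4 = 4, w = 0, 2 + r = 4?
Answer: 319/2 ≈ 159.50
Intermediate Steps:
r = 2 (r = -2 + 4 = 2)
M(O, V) = 8 (M(O, V) = 4 + 4 = 8)
Q(C) = 8
j(D) = -½ (j(D) = 1/(-10 + 8) = 1/(-2) = -½)
W(z, n) = 0 (W(z, n) = (0*(-3*n))*(-2) = 0*(-2) = 0)
(W(-17, 16) + j(-5)) + 160 = (0 - ½) + 160 = -½ + 160 = 319/2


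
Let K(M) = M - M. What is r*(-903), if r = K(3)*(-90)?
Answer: 0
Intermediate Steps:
K(M) = 0
r = 0 (r = 0*(-90) = 0)
r*(-903) = 0*(-903) = 0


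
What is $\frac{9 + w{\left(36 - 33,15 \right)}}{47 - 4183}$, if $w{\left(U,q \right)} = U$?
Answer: $- \frac{3}{1034} \approx -0.0029014$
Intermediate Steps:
$\frac{9 + w{\left(36 - 33,15 \right)}}{47 - 4183} = \frac{9 + \left(36 - 33\right)}{47 - 4183} = \frac{9 + 3}{-4136} = 12 \left(- \frac{1}{4136}\right) = - \frac{3}{1034}$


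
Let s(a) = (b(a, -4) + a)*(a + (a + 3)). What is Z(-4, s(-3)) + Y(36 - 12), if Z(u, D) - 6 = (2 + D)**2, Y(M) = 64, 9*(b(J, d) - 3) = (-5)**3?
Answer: 17791/9 ≈ 1976.8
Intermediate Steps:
b(J, d) = -98/9 (b(J, d) = 3 + (1/9)*(-5)**3 = 3 + (1/9)*(-125) = 3 - 125/9 = -98/9)
s(a) = (3 + 2*a)*(-98/9 + a) (s(a) = (-98/9 + a)*(a + (a + 3)) = (-98/9 + a)*(a + (3 + a)) = (-98/9 + a)*(3 + 2*a) = (3 + 2*a)*(-98/9 + a))
Z(u, D) = 6 + (2 + D)**2
Z(-4, s(-3)) + Y(36 - 12) = (6 + (2 + (-98/3 + 2*(-3)**2 - 169/9*(-3)))**2) + 64 = (6 + (2 + (-98/3 + 2*9 + 169/3))**2) + 64 = (6 + (2 + (-98/3 + 18 + 169/3))**2) + 64 = (6 + (2 + 125/3)**2) + 64 = (6 + (131/3)**2) + 64 = (6 + 17161/9) + 64 = 17215/9 + 64 = 17791/9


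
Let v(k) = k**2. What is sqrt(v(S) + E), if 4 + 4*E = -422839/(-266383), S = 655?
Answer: sqrt(121774117802103481)/532766 ≈ 655.00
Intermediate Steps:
E = -642693/1065532 (E = -1 + (-422839/(-266383))/4 = -1 + (-422839*(-1/266383))/4 = -1 + (1/4)*(422839/266383) = -1 + 422839/1065532 = -642693/1065532 ≈ -0.60317)
sqrt(v(S) + E) = sqrt(655**2 - 642693/1065532) = sqrt(429025 - 642693/1065532) = sqrt(457139223607/1065532) = sqrt(121774117802103481)/532766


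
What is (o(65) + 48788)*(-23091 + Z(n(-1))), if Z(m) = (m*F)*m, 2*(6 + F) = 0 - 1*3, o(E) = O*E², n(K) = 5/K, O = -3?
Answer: -1681312941/2 ≈ -8.4066e+8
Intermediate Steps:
o(E) = -3*E²
F = -15/2 (F = -6 + (0 - 1*3)/2 = -6 + (0 - 3)/2 = -6 + (½)*(-3) = -6 - 3/2 = -15/2 ≈ -7.5000)
Z(m) = -15*m²/2 (Z(m) = (m*(-15/2))*m = (-15*m/2)*m = -15*m²/2)
(o(65) + 48788)*(-23091 + Z(n(-1))) = (-3*65² + 48788)*(-23091 - 15*(5/(-1))²/2) = (-3*4225 + 48788)*(-23091 - 15*(5*(-1))²/2) = (-12675 + 48788)*(-23091 - 15/2*(-5)²) = 36113*(-23091 - 15/2*25) = 36113*(-23091 - 375/2) = 36113*(-46557/2) = -1681312941/2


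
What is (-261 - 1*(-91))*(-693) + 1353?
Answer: 119163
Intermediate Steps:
(-261 - 1*(-91))*(-693) + 1353 = (-261 + 91)*(-693) + 1353 = -170*(-693) + 1353 = 117810 + 1353 = 119163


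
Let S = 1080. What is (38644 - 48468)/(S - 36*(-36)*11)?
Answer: -1228/1917 ≈ -0.64058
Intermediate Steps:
(38644 - 48468)/(S - 36*(-36)*11) = (38644 - 48468)/(1080 - 36*(-36)*11) = -9824/(1080 + 1296*11) = -9824/(1080 + 14256) = -9824/15336 = -9824*1/15336 = -1228/1917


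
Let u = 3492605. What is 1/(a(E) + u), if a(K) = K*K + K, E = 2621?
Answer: 1/10364867 ≈ 9.6480e-8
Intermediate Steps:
a(K) = K + K**2 (a(K) = K**2 + K = K + K**2)
1/(a(E) + u) = 1/(2621*(1 + 2621) + 3492605) = 1/(2621*2622 + 3492605) = 1/(6872262 + 3492605) = 1/10364867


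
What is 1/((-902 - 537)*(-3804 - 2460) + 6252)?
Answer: 1/9020148 ≈ 1.1086e-7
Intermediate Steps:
1/((-902 - 537)*(-3804 - 2460) + 6252) = 1/(-1439*(-6264) + 6252) = 1/(9013896 + 6252) = 1/9020148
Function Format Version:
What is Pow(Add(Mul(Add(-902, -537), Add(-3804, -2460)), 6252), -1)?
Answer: Rational(1, 9020148) ≈ 1.1086e-7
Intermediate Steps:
Pow(Add(Mul(Add(-902, -537), Add(-3804, -2460)), 6252), -1) = Pow(Add(Mul(-1439, -6264), 6252), -1) = Pow(Add(9013896, 6252), -1) = Pow(9020148, -1) = Rational(1, 9020148)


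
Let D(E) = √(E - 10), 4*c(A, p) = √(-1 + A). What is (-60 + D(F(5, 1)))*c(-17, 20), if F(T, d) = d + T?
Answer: 3*I*√2*(-30 + I)/2 ≈ -2.1213 - 63.64*I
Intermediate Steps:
c(A, p) = √(-1 + A)/4
F(T, d) = T + d
D(E) = √(-10 + E)
(-60 + D(F(5, 1)))*c(-17, 20) = (-60 + √(-10 + (5 + 1)))*(√(-1 - 17)/4) = (-60 + √(-10 + 6))*(√(-18)/4) = (-60 + √(-4))*((3*I*√2)/4) = (-60 + 2*I)*(3*I*√2/4) = 3*I*√2*(-60 + 2*I)/4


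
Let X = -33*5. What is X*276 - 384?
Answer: -45924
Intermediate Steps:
X = -165
X*276 - 384 = -165*276 - 384 = -45540 - 384 = -45924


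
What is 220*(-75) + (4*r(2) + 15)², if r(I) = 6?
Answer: -14979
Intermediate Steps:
220*(-75) + (4*r(2) + 15)² = 220*(-75) + (4*6 + 15)² = -16500 + (24 + 15)² = -16500 + 39² = -16500 + 1521 = -14979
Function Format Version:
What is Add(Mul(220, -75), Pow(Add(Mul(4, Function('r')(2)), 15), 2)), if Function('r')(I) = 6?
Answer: -14979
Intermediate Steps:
Add(Mul(220, -75), Pow(Add(Mul(4, Function('r')(2)), 15), 2)) = Add(Mul(220, -75), Pow(Add(Mul(4, 6), 15), 2)) = Add(-16500, Pow(Add(24, 15), 2)) = Add(-16500, Pow(39, 2)) = Add(-16500, 1521) = -14979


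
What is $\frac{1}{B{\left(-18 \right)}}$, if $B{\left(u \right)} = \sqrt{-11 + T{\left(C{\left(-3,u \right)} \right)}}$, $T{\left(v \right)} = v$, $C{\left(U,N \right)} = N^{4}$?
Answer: $\frac{\sqrt{104965}}{104965} \approx 0.0030866$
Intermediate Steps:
$B{\left(u \right)} = \sqrt{-11 + u^{4}}$
$\frac{1}{B{\left(-18 \right)}} = \frac{1}{\sqrt{-11 + \left(-18\right)^{4}}} = \frac{1}{\sqrt{-11 + 104976}} = \frac{1}{\sqrt{104965}} = \frac{\sqrt{104965}}{104965}$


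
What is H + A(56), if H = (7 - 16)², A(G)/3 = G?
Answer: 249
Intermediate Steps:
A(G) = 3*G
H = 81 (H = (-9)² = 81)
H + A(56) = 81 + 3*56 = 81 + 168 = 249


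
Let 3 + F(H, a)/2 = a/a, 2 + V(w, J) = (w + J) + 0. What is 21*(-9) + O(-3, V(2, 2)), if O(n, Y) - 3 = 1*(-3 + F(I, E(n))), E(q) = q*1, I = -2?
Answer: -193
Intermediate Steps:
E(q) = q
V(w, J) = -2 + J + w (V(w, J) = -2 + ((w + J) + 0) = -2 + ((J + w) + 0) = -2 + (J + w) = -2 + J + w)
F(H, a) = -4 (F(H, a) = -6 + 2*(a/a) = -6 + 2*1 = -6 + 2 = -4)
O(n, Y) = -4 (O(n, Y) = 3 + 1*(-3 - 4) = 3 + 1*(-7) = 3 - 7 = -4)
21*(-9) + O(-3, V(2, 2)) = 21*(-9) - 4 = -189 - 4 = -193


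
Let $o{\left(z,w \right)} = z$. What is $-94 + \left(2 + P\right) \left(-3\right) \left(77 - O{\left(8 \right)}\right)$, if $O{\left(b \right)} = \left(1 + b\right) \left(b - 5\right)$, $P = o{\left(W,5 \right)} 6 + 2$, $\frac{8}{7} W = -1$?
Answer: $\frac{187}{2} \approx 93.5$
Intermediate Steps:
$W = - \frac{7}{8}$ ($W = \frac{7}{8} \left(-1\right) = - \frac{7}{8} \approx -0.875$)
$P = - \frac{13}{4}$ ($P = \left(- \frac{7}{8}\right) 6 + 2 = - \frac{21}{4} + 2 = - \frac{13}{4} \approx -3.25$)
$O{\left(b \right)} = \left(1 + b\right) \left(-5 + b\right)$
$-94 + \left(2 + P\right) \left(-3\right) \left(77 - O{\left(8 \right)}\right) = -94 + \left(2 - \frac{13}{4}\right) \left(-3\right) \left(77 - \left(-5 + 8^{2} - 32\right)\right) = -94 + \left(- \frac{5}{4}\right) \left(-3\right) \left(77 - \left(-5 + 64 - 32\right)\right) = -94 + \frac{15 \left(77 - 27\right)}{4} = -94 + \frac{15}{4} \cdot 50 = -94 + \frac{375}{2} = \frac{187}{2}$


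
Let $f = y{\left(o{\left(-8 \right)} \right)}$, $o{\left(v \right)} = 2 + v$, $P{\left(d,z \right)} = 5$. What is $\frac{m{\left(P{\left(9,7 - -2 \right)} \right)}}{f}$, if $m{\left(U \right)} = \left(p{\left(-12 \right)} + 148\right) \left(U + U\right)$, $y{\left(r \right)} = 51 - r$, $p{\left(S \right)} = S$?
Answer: $\frac{1360}{57} \approx 23.86$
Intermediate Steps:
$f = 57$ ($f = 51 - \left(2 - 8\right) = 51 - -6 = 51 + 6 = 57$)
$m{\left(U \right)} = 272 U$ ($m{\left(U \right)} = \left(-12 + 148\right) \left(U + U\right) = 136 \cdot 2 U = 272 U$)
$\frac{m{\left(P{\left(9,7 - -2 \right)} \right)}}{f} = \frac{272 \cdot 5}{57} = 1360 \cdot \frac{1}{57} = \frac{1360}{57}$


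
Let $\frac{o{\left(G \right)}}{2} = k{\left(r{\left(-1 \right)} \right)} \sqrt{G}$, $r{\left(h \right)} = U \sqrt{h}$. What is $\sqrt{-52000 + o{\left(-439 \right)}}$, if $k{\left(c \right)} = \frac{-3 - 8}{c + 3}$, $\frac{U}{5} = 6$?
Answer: $\frac{\sqrt{606} \sqrt{-7878000 + 11 i \sqrt{439} \left(-1 + 10 i\right)}}{303} \approx 0.0033352 - 228.07 i$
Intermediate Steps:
$U = 30$ ($U = 5 \cdot 6 = 30$)
$r{\left(h \right)} = 30 \sqrt{h}$
$k{\left(c \right)} = - \frac{11}{3 + c}$
$o{\left(G \right)} = - \frac{22 \sqrt{G} \left(3 - 30 i\right)}{909}$ ($o{\left(G \right)} = 2 - \frac{11}{3 + 30 \sqrt{-1}} \sqrt{G} = 2 - \frac{11}{3 + 30 i} \sqrt{G} = 2 - 11 \frac{3 - 30 i}{909} \sqrt{G} = 2 - \frac{11 \left(3 - 30 i\right)}{909} \sqrt{G} = 2 \left(- \frac{11 \sqrt{G} \left(3 - 30 i\right)}{909}\right) = - \frac{22 \sqrt{G} \left(3 - 30 i\right)}{909}$)
$\sqrt{-52000 + o{\left(-439 \right)}} = \sqrt{-52000 + \frac{22 \sqrt{-439} \left(-1 + 10 i\right)}{303}} = \sqrt{-52000 + \frac{22 i \sqrt{439} \left(-1 + 10 i\right)}{303}}$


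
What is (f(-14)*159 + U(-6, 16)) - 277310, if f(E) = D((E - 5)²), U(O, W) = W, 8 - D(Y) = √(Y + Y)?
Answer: -276022 - 3021*√2 ≈ -2.8029e+5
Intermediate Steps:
D(Y) = 8 - √2*√Y (D(Y) = 8 - √(Y + Y) = 8 - √(2*Y) = 8 - √2*√Y)
f(E) = 8 - √2*√((-5 + E)²) (f(E) = 8 - √2*√((E - 5)²) = 8 - √2*√((-5 + E)²))
(f(-14)*159 + U(-6, 16)) - 277310 = ((8 - √2*√((-5 - 14)²))*159 + 16) - 277310 = ((8 - √2*√((-19)²))*159 + 16) - 277310 = ((8 - √2*√361)*159 + 16) - 277310 = ((8 - 1*√2*19)*159 + 16) - 277310 = ((8 - 19*√2)*159 + 16) - 277310 = ((1272 - 3021*√2) + 16) - 277310 = (1288 - 3021*√2) - 277310 = -276022 - 3021*√2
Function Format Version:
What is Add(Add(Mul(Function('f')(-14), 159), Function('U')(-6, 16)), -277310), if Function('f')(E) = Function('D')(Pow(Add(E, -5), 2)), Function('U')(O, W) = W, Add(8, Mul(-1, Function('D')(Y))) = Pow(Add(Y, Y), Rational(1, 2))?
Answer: Add(-276022, Mul(-3021, Pow(2, Rational(1, 2)))) ≈ -2.8029e+5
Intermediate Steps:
Function('D')(Y) = Add(8, Mul(-1, Pow(2, Rational(1, 2)), Pow(Y, Rational(1, 2)))) (Function('D')(Y) = Add(8, Mul(-1, Pow(Add(Y, Y), Rational(1, 2)))) = Add(8, Mul(-1, Pow(Mul(2, Y), Rational(1, 2)))) = Add(8, Mul(-1, Mul(Pow(2, Rational(1, 2)), Pow(Y, Rational(1, 2))))) = Add(8, Mul(-1, Pow(2, Rational(1, 2)), Pow(Y, Rational(1, 2)))))
Function('f')(E) = Add(8, Mul(-1, Pow(2, Rational(1, 2)), Pow(Pow(Add(-5, E), 2), Rational(1, 2)))) (Function('f')(E) = Add(8, Mul(-1, Pow(2, Rational(1, 2)), Pow(Pow(Add(E, -5), 2), Rational(1, 2)))) = Add(8, Mul(-1, Pow(2, Rational(1, 2)), Pow(Pow(Add(-5, E), 2), Rational(1, 2)))))
Add(Add(Mul(Function('f')(-14), 159), Function('U')(-6, 16)), -277310) = Add(Add(Mul(Add(8, Mul(-1, Pow(2, Rational(1, 2)), Pow(Pow(Add(-5, -14), 2), Rational(1, 2)))), 159), 16), -277310) = Add(Add(Mul(Add(8, Mul(-1, Pow(2, Rational(1, 2)), Pow(Pow(-19, 2), Rational(1, 2)))), 159), 16), -277310) = Add(Add(Mul(Add(8, Mul(-1, Pow(2, Rational(1, 2)), Pow(361, Rational(1, 2)))), 159), 16), -277310) = Add(Add(Mul(Add(8, Mul(-1, Pow(2, Rational(1, 2)), 19)), 159), 16), -277310) = Add(Add(Mul(Add(8, Mul(-19, Pow(2, Rational(1, 2)))), 159), 16), -277310) = Add(Add(Add(1272, Mul(-3021, Pow(2, Rational(1, 2)))), 16), -277310) = Add(Add(1288, Mul(-3021, Pow(2, Rational(1, 2)))), -277310) = Add(-276022, Mul(-3021, Pow(2, Rational(1, 2))))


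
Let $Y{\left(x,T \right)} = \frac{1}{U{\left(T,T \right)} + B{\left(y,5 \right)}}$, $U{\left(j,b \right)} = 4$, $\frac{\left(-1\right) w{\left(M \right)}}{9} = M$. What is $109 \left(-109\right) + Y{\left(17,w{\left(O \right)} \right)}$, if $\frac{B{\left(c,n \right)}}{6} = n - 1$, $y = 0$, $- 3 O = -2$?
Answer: $- \frac{332667}{28} \approx -11881.0$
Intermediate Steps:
$O = \frac{2}{3}$ ($O = \left(- \frac{1}{3}\right) \left(-2\right) = \frac{2}{3} \approx 0.66667$)
$w{\left(M \right)} = - 9 M$
$B{\left(c,n \right)} = -6 + 6 n$ ($B{\left(c,n \right)} = 6 \left(n - 1\right) = 6 \left(-1 + n\right) = -6 + 6 n$)
$Y{\left(x,T \right)} = \frac{1}{28}$ ($Y{\left(x,T \right)} = \frac{1}{4 + \left(-6 + 6 \cdot 5\right)} = \frac{1}{4 + \left(-6 + 30\right)} = \frac{1}{4 + 24} = \frac{1}{28}$)
$109 \left(-109\right) + Y{\left(17,w{\left(O \right)} \right)} = 109 \left(-109\right) + \frac{1}{28} = -11881 + \frac{1}{28} = - \frac{332667}{28}$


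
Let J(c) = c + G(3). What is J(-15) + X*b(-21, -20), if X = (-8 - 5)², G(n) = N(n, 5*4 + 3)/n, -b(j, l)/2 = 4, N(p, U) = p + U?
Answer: -4075/3 ≈ -1358.3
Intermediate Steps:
N(p, U) = U + p
b(j, l) = -8 (b(j, l) = -2*4 = -8)
G(n) = (23 + n)/n (G(n) = ((5*4 + 3) + n)/n = ((20 + 3) + n)/n = (23 + n)/n)
X = 169 (X = (-13)² = 169)
J(c) = 26/3 + c (J(c) = c + (23 + 3)/3 = c + (⅓)*26 = c + 26/3 = 26/3 + c)
J(-15) + X*b(-21, -20) = (26/3 - 15) + 169*(-8) = -19/3 - 1352 = -4075/3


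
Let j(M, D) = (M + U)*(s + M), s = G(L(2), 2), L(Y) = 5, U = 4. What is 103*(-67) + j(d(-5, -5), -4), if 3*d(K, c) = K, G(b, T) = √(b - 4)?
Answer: -62123/9 ≈ -6902.6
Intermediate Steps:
G(b, T) = √(-4 + b)
d(K, c) = K/3
s = 1 (s = √(-4 + 5) = √1 = 1)
j(M, D) = (1 + M)*(4 + M) (j(M, D) = (M + 4)*(1 + M) = (4 + M)*(1 + M) = (1 + M)*(4 + M))
103*(-67) + j(d(-5, -5), -4) = 103*(-67) + (4 + ((⅓)*(-5))² + 5*((⅓)*(-5))) = -6901 + (4 + (-5/3)² + 5*(-5/3)) = -6901 + (4 + 25/9 - 25/3) = -6901 - 14/9 = -62123/9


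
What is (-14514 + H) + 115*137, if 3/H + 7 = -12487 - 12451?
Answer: 10318914/8315 ≈ 1241.0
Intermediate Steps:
H = -1/8315 (H = 3/(-7 + (-12487 - 12451)) = 3/(-7 - 24938) = 3/(-24945) = 3*(-1/24945) = -1/8315 ≈ -0.00012026)
(-14514 + H) + 115*137 = (-14514 - 1/8315) + 115*137 = -120683911/8315 + 15755 = 10318914/8315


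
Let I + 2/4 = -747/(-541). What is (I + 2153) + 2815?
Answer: 5376329/1082 ≈ 4968.9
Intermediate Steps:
I = 953/1082 (I = -½ - 747/(-541) = -½ - 747*(-1/541) = -½ + 747/541 = 953/1082 ≈ 0.88078)
(I + 2153) + 2815 = (953/1082 + 2153) + 2815 = 2330499/1082 + 2815 = 5376329/1082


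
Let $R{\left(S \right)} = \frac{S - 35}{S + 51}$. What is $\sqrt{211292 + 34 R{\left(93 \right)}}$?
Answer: $\frac{7 \sqrt{155245}}{6} \approx 459.68$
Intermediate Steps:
$R{\left(S \right)} = \frac{-35 + S}{51 + S}$
$\sqrt{211292 + 34 R{\left(93 \right)}} = \sqrt{211292 + 34 \frac{-35 + 93}{51 + 93}} = \sqrt{211292 + 34 \cdot \frac{1}{144} \cdot 58} = \sqrt{211292 + 34 \cdot \frac{29}{72}} = \sqrt{211292 + \frac{493}{36}} = \sqrt{\frac{7607005}{36}} = \frac{7 \sqrt{155245}}{6}$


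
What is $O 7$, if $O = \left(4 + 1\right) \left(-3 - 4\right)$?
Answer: $-245$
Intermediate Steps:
$O = -35$ ($O = 5 \left(-7\right) = -35$)
$O 7 = \left(-35\right) 7 = -245$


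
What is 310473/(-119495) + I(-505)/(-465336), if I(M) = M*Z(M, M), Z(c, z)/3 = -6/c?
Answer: -8026228501/3089184740 ≈ -2.5982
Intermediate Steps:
Z(c, z) = -18/c (Z(c, z) = 3*(-6/c) = -18/c)
I(M) = -18 (I(M) = M*(-18/M) = -18)
310473/(-119495) + I(-505)/(-465336) = 310473/(-119495) - 18/(-465336) = 310473*(-1/119495) - 18*(-1/465336) = -310473/119495 + 1/25852 = -8026228501/3089184740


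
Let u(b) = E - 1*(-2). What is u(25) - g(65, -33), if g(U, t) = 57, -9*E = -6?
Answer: -163/3 ≈ -54.333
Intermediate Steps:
E = ⅔ (E = -⅑*(-6) = ⅔ ≈ 0.66667)
u(b) = 8/3 (u(b) = ⅔ - 1*(-2) = ⅔ + 2 = 8/3)
u(25) - g(65, -33) = 8/3 - 1*57 = 8/3 - 57 = -163/3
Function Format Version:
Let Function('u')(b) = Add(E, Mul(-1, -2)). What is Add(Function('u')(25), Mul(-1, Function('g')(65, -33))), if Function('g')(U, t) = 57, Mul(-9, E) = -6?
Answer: Rational(-163, 3) ≈ -54.333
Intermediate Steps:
E = Rational(2, 3) (E = Mul(Rational(-1, 9), -6) = Rational(2, 3) ≈ 0.66667)
Function('u')(b) = Rational(8, 3) (Function('u')(b) = Add(Rational(2, 3), Mul(-1, -2)) = Add(Rational(2, 3), 2) = Rational(8, 3))
Add(Function('u')(25), Mul(-1, Function('g')(65, -33))) = Add(Rational(8, 3), Mul(-1, 57)) = Add(Rational(8, 3), -57) = Rational(-163, 3)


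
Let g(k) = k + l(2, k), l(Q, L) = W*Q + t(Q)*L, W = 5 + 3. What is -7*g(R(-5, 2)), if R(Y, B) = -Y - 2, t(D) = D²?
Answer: -217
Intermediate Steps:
W = 8
l(Q, L) = 8*Q + L*Q² (l(Q, L) = 8*Q + Q²*L = 8*Q + L*Q²)
R(Y, B) = -2 - Y
g(k) = 16 + 5*k (g(k) = k + 2*(8 + k*2) = k + 2*(8 + 2*k) = k + (16 + 4*k) = 16 + 5*k)
-7*g(R(-5, 2)) = -7*(16 + 5*(-2 - 1*(-5))) = -7*(16 + 5*(-2 + 5)) = -7*(16 + 5*3) = -7*(16 + 15) = -7*31 = -217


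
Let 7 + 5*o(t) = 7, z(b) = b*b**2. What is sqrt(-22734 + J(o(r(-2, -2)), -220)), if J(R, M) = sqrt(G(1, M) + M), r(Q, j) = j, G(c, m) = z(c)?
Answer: sqrt(-22734 + I*sqrt(219)) ≈ 0.0491 + 150.78*I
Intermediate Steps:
z(b) = b**3
G(c, m) = c**3
o(t) = 0 (o(t) = -7/5 + (1/5)*7 = -7/5 + 7/5 = 0)
J(R, M) = sqrt(1 + M) (J(R, M) = sqrt(1**3 + M) = sqrt(1 + M))
sqrt(-22734 + J(o(r(-2, -2)), -220)) = sqrt(-22734 + sqrt(1 - 220)) = sqrt(-22734 + sqrt(-219)) = sqrt(-22734 + I*sqrt(219))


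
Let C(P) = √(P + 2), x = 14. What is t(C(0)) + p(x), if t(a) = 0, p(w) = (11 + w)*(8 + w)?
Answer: 550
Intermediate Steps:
p(w) = (8 + w)*(11 + w)
C(P) = √(2 + P)
t(C(0)) + p(x) = 0 + (88 + 14² + 19*14) = 0 + (88 + 196 + 266) = 0 + 550 = 550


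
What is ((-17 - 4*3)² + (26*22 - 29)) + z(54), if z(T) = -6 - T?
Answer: 1324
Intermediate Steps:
((-17 - 4*3)² + (26*22 - 29)) + z(54) = ((-17 - 4*3)² + (26*22 - 29)) + (-6 - 1*54) = ((-17 - 12)² + (572 - 29)) + (-6 - 54) = ((-29)² + 543) - 60 = (841 + 543) - 60 = 1384 - 60 = 1324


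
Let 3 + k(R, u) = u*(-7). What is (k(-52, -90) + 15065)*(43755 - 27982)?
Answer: 247509916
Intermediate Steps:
k(R, u) = -3 - 7*u (k(R, u) = -3 + u*(-7) = -3 - 7*u)
(k(-52, -90) + 15065)*(43755 - 27982) = ((-3 - 7*(-90)) + 15065)*(43755 - 27982) = ((-3 + 630) + 15065)*15773 = (627 + 15065)*15773 = 15692*15773 = 247509916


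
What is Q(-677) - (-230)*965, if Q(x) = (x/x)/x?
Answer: 150260149/677 ≈ 2.2195e+5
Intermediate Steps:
Q(x) = 1/x
Q(-677) - (-230)*965 = 1/(-677) - (-230)*965 = -1/677 - 1*(-221950) = -1/677 + 221950 = 150260149/677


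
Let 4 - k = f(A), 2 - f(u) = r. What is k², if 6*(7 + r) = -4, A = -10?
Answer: 289/9 ≈ 32.111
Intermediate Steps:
r = -23/3 (r = -7 + (⅙)*(-4) = -7 - ⅔ = -23/3 ≈ -7.6667)
f(u) = 29/3 (f(u) = 2 - 1*(-23/3) = 2 + 23/3 = 29/3)
k = -17/3 (k = 4 - 1*29/3 = 4 - 29/3 = -17/3 ≈ -5.6667)
k² = (-17/3)² = 289/9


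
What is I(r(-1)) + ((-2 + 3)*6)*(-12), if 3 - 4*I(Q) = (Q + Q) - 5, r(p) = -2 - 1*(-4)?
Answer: -71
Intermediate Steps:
r(p) = 2 (r(p) = -2 + 4 = 2)
I(Q) = 2 - Q/2 (I(Q) = ¾ - ((Q + Q) - 5)/4 = ¾ - (2*Q - 5)/4 = ¾ - (-5 + 2*Q)/4 = ¾ + (5/4 - Q/2) = 2 - Q/2)
I(r(-1)) + ((-2 + 3)*6)*(-12) = (2 - ½*2) + ((-2 + 3)*6)*(-12) = (2 - 1) + (1*6)*(-12) = 1 + 6*(-12) = 1 - 72 = -71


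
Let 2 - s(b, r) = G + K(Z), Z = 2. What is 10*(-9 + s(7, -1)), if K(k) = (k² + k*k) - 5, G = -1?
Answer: -90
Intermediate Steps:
K(k) = -5 + 2*k² (K(k) = (k² + k²) - 5 = 2*k² - 5 = -5 + 2*k²)
s(b, r) = 0 (s(b, r) = 2 - (-1 + (-5 + 2*2²)) = 2 - (-1 + (-5 + 2*4)) = 2 - (-1 + (-5 + 8)) = 2 - (-1 + 3) = 2 - 1*2 = 2 - 2 = 0)
10*(-9 + s(7, -1)) = 10*(-9 + 0) = 10*(-9) = -90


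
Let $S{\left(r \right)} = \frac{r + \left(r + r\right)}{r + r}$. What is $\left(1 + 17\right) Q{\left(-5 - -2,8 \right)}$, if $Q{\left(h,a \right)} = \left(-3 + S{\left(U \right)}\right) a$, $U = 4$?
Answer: $-216$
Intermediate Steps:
$S{\left(r \right)} = \frac{3}{2}$ ($S{\left(r \right)} = \frac{r + 2 r}{2 r} = 3 r \frac{1}{2 r} = \frac{3}{2}$)
$Q{\left(h,a \right)} = - \frac{3 a}{2}$ ($Q{\left(h,a \right)} = \left(-3 + \frac{3}{2}\right) a = - \frac{3 a}{2}$)
$\left(1 + 17\right) Q{\left(-5 - -2,8 \right)} = \left(1 + 17\right) \left(\left(- \frac{3}{2}\right) 8\right) = 18 \left(-12\right) = -216$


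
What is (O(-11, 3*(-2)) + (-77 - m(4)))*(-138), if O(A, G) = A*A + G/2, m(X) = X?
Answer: -5106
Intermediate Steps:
O(A, G) = A² + G/2 (O(A, G) = A² + G*(½) = A² + G/2)
(O(-11, 3*(-2)) + (-77 - m(4)))*(-138) = (((-11)² + (3*(-2))/2) + (-77 - 1*4))*(-138) = ((121 + (½)*(-6)) + (-77 - 4))*(-138) = ((121 - 3) - 81)*(-138) = (118 - 81)*(-138) = 37*(-138) = -5106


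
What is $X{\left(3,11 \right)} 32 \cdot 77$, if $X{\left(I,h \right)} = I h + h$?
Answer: $108416$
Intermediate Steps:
$X{\left(I,h \right)} = h + I h$
$X{\left(3,11 \right)} 32 \cdot 77 = 11 \left(1 + 3\right) 32 \cdot 77 = 11 \cdot 4 \cdot 32 \cdot 77 = 44 \cdot 32 \cdot 77 = 1408 \cdot 77 = 108416$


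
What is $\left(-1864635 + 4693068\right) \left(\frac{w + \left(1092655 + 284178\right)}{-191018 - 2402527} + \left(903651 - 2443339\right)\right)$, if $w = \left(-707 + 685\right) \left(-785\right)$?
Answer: $- \frac{87555382501590351}{20105} \approx -4.3549 \cdot 10^{12}$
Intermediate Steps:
$w = 17270$ ($w = \left(-22\right) \left(-785\right) = 17270$)
$\left(-1864635 + 4693068\right) \left(\frac{w + \left(1092655 + 284178\right)}{-191018 - 2402527} + \left(903651 - 2443339\right)\right) = \left(-1864635 + 4693068\right) \left(\frac{17270 + \left(1092655 + 284178\right)}{-191018 - 2402527} + \left(903651 - 2443339\right)\right) = 2828433 \left(\frac{17270 + 1376833}{-2593545} + \left(903651 - 2443339\right)\right) = 2828433 \left(1394103 \left(- \frac{1}{2593545}\right) - 1539688\right) = 2828433 \left(- \frac{10807}{20105} - 1539688\right) = 2828433 \left(- \frac{30955438047}{20105}\right) = - \frac{87555382501590351}{20105}$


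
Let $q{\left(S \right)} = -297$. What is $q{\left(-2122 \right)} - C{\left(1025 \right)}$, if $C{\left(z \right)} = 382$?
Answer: $-679$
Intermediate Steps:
$q{\left(-2122 \right)} - C{\left(1025 \right)} = -297 - 382 = -679$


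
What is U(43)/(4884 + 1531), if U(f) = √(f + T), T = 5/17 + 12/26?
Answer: √2137070/1417715 ≈ 0.0010311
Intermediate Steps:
T = 167/221 (T = 5*(1/17) + 12*(1/26) = 5/17 + 6/13 = 167/221 ≈ 0.75566)
U(f) = √(167/221 + f) (U(f) = √(f + 167/221) = √(167/221 + f))
U(43)/(4884 + 1531) = (√(36907 + 48841*43)/221)/(4884 + 1531) = (√(36907 + 2100163)/221)/6415 = (√2137070/221)*(1/6415) = √2137070/1417715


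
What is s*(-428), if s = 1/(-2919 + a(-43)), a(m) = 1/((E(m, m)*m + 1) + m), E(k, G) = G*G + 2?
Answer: 17041890/116227283 ≈ 0.14663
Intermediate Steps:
E(k, G) = 2 + G**2 (E(k, G) = G**2 + 2 = 2 + G**2)
a(m) = 1/(1 + m + m*(2 + m**2)) (a(m) = 1/(((2 + m**2)*m + 1) + m) = 1/((m*(2 + m**2) + 1) + m) = 1/((1 + m*(2 + m**2)) + m) = 1/(1 + m + m*(2 + m**2)))
s = -79635/232454566 (s = 1/(-2919 + 1/(1 + (-43)**3 + 3*(-43))) = 1/(-2919 + 1/(1 - 79507 - 129)) = 1/(-2919 + 1/(-79635)) = 1/(-2919 - 1/79635) = 1/(-232454566/79635) = -79635/232454566 ≈ -0.00034258)
s*(-428) = -79635/232454566*(-428) = 17041890/116227283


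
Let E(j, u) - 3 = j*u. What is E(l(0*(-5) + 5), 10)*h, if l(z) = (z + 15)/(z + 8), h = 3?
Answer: 717/13 ≈ 55.154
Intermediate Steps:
l(z) = (15 + z)/(8 + z)
E(j, u) = 3 + j*u
E(l(0*(-5) + 5), 10)*h = (3 + ((15 + (0*(-5) + 5))/(8 + (0*(-5) + 5)))*10)*3 = (3 + ((15 + (0 + 5))/(8 + (0 + 5)))*10)*3 = (3 + ((15 + 5)/(8 + 5))*10)*3 = (3 + (20/13)*10)*3 = (3 + 200/13)*3 = (239/13)*3 = 717/13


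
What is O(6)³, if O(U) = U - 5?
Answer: 1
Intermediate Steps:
O(U) = -5 + U
O(6)³ = (-5 + 6)³ = 1³ = 1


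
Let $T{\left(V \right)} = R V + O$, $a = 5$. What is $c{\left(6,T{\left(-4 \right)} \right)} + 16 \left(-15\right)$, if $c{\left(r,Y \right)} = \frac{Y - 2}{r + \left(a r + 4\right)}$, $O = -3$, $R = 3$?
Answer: $- \frac{9617}{40} \approx -240.43$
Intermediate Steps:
$T{\left(V \right)} = -3 + 3 V$ ($T{\left(V \right)} = 3 V - 3 = -3 + 3 V$)
$c{\left(r,Y \right)} = \frac{-2 + Y}{4 + 6 r}$ ($c{\left(r,Y \right)} = \frac{Y - 2}{r + \left(5 r + 4\right)} = \frac{-2 + Y}{r + \left(4 + 5 r\right)} = \frac{-2 + Y}{4 + 6 r}$)
$c{\left(6,T{\left(-4 \right)} \right)} + 16 \left(-15\right) = \frac{-2 + \left(-3 + 3 \left(-4\right)\right)}{2 \left(2 + 3 \cdot 6\right)} + 16 \left(-15\right) = \frac{-2 - 15}{2 \left(2 + 18\right)} - 240 = \frac{-2 - 15}{2 \cdot 20} - 240 = \frac{1}{2} \cdot \frac{1}{20} \left(-17\right) - 240 = - \frac{17}{40} - 240 = - \frac{9617}{40}$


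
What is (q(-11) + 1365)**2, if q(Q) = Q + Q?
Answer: 1803649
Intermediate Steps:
q(Q) = 2*Q
(q(-11) + 1365)**2 = (2*(-11) + 1365)**2 = (-22 + 1365)**2 = 1343**2 = 1803649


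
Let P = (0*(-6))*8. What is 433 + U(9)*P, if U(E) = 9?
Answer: 433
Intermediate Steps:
P = 0 (P = 0*8 = 0)
433 + U(9)*P = 433 + 9*0 = 433 + 0 = 433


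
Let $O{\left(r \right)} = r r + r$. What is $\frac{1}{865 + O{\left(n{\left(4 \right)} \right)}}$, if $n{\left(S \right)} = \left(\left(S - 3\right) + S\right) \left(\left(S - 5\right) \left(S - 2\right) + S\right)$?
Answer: $\frac{1}{975} \approx 0.0010256$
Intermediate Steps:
$n{\left(S \right)} = \left(-3 + 2 S\right) \left(S + \left(-5 + S\right) \left(-2 + S\right)\right)$ ($n{\left(S \right)} = \left(\left(S - 3\right) + S\right) \left(\left(-5 + S\right) \left(-2 + S\right) + S\right) = \left(\left(-3 + S\right) + S\right) \left(S + \left(-5 + S\right) \left(-2 + S\right)\right) = \left(-3 + 2 S\right) \left(S + \left(-5 + S\right) \left(-2 + S\right)\right)$)
$O{\left(r \right)} = r + r^{2}$ ($O{\left(r \right)} = r^{2} + r = r + r^{2}$)
$\frac{1}{865 + O{\left(n{\left(4 \right)} \right)}} = \frac{1}{865 + \left(-30 - 15 \cdot 4^{2} + 2 \cdot 4^{3} + 38 \cdot 4\right) \left(1 + \left(-30 - 15 \cdot 4^{2} + 2 \cdot 4^{3} + 38 \cdot 4\right)\right)} = \frac{1}{865 + \left(-30 - 240 + 2 \cdot 64 + 152\right) \left(1 + \left(-30 - 240 + 2 \cdot 64 + 152\right)\right)} = \frac{1}{865 + \left(-30 - 240 + 128 + 152\right) \left(1 + \left(-30 - 240 + 128 + 152\right)\right)} = \frac{1}{865 + 10 \left(1 + 10\right)} = \frac{1}{865 + 10 \cdot 11} = \frac{1}{865 + 110} = \frac{1}{975}$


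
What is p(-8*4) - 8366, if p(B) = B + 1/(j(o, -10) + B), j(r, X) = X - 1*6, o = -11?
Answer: -403105/48 ≈ -8398.0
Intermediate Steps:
j(r, X) = -6 + X (j(r, X) = X - 6 = -6 + X)
p(B) = B + 1/(-16 + B) (p(B) = B + 1/((-6 - 10) + B) = B + 1/(-16 + B))
p(-8*4) - 8366 = (1 + (-8*4)² - (-128)*4)/(-16 - 8*4) - 8366 = (1 + (-32)² - 16*(-32))/(-16 - 32) - 8366 = (1 + 1024 + 512)/(-48) - 8366 = -1/48*1537 - 8366 = -1537/48 - 8366 = -403105/48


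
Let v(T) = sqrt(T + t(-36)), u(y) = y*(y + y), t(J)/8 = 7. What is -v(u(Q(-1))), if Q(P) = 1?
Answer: -sqrt(58) ≈ -7.6158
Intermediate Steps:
t(J) = 56 (t(J) = 8*7 = 56)
u(y) = 2*y**2 (u(y) = y*(2*y) = 2*y**2)
v(T) = sqrt(56 + T) (v(T) = sqrt(T + 56) = sqrt(56 + T))
-v(u(Q(-1))) = -sqrt(56 + 2*1**2) = -sqrt(56 + 2*1) = -sqrt(56 + 2) = -sqrt(58)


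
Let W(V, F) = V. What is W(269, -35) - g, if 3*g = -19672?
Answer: 20479/3 ≈ 6826.3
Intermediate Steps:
g = -19672/3 (g = (1/3)*(-19672) = -19672/3 ≈ -6557.3)
W(269, -35) - g = 269 - 1*(-19672/3) = 269 + 19672/3 = 20479/3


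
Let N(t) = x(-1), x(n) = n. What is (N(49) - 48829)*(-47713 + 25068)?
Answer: 1105755350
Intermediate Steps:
N(t) = -1
(N(49) - 48829)*(-47713 + 25068) = (-1 - 48829)*(-47713 + 25068) = -48830*(-22645) = 1105755350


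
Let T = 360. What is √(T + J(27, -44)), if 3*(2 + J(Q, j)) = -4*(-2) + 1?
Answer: 19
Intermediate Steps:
J(Q, j) = 1 (J(Q, j) = -2 + (-4*(-2) + 1)/3 = -2 + (8 + 1)/3 = -2 + (⅓)*9 = -2 + 3 = 1)
√(T + J(27, -44)) = √(360 + 1) = √361 = 19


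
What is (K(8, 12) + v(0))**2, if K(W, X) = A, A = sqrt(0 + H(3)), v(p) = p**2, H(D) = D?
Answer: 3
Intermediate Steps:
A = sqrt(3) (A = sqrt(0 + 3) = sqrt(3) ≈ 1.7320)
K(W, X) = sqrt(3)
(K(8, 12) + v(0))**2 = (sqrt(3) + 0**2)**2 = (sqrt(3) + 0)**2 = (sqrt(3))**2 = 3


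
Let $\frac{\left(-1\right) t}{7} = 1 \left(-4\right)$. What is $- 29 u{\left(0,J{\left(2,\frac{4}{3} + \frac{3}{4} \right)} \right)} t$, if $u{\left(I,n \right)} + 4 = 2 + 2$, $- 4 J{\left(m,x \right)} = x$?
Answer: $0$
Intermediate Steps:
$J{\left(m,x \right)} = - \frac{x}{4}$
$u{\left(I,n \right)} = 0$ ($u{\left(I,n \right)} = -4 + \left(2 + 2\right) = -4 + 4 = 0$)
$t = 28$ ($t = - 7 \cdot 1 \left(-4\right) = \left(-7\right) \left(-4\right) = 28$)
$- 29 u{\left(0,J{\left(2,\frac{4}{3} + \frac{3}{4} \right)} \right)} t = - 29 \cdot 0 \cdot 28 = \left(-29\right) 0 = 0$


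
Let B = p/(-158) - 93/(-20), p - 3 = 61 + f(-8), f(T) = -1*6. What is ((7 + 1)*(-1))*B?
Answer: -13534/395 ≈ -34.263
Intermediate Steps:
f(T) = -6
p = 58 (p = 3 + (61 - 6) = 3 + 55 = 58)
B = 6767/1580 (B = 58/(-158) - 93/(-20) = 58*(-1/158) - 93*(-1/20) = -29/79 + 93/20 = 6767/1580 ≈ 4.2829)
((7 + 1)*(-1))*B = ((7 + 1)*(-1))*(6767/1580) = (8*(-1))*(6767/1580) = -8*6767/1580 = -13534/395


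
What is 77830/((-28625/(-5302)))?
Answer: 82530932/5725 ≈ 14416.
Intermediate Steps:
77830/((-28625/(-5302))) = 77830/((-28625*(-1/5302))) = 77830/(28625/5302) = 77830*(5302/28625) = 82530932/5725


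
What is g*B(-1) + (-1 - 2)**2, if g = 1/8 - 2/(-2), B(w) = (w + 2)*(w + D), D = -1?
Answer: 27/4 ≈ 6.7500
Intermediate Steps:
B(w) = (-1 + w)*(2 + w) (B(w) = (w + 2)*(w - 1) = (2 + w)*(-1 + w) = (-1 + w)*(2 + w))
g = 9/8 (g = 1*(1/8) - 2*(-1/2) = 1/8 + 1 = 9/8 ≈ 1.1250)
g*B(-1) + (-1 - 2)**2 = 9*(-2 - 1 + (-1)**2)/8 + (-1 - 2)**2 = 9*(-2 - 1 + 1)/8 + (-3)**2 = (9/8)*(-2) + 9 = -9/4 + 9 = 27/4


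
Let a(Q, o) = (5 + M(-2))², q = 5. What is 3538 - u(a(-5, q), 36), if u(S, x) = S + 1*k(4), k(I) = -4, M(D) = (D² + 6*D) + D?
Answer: 3517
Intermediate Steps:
M(D) = D² + 7*D
a(Q, o) = 25 (a(Q, o) = (5 - 2*(7 - 2))² = (5 - 2*5)² = (5 - 10)² = (-5)² = 25)
u(S, x) = -4 + S (u(S, x) = S + 1*(-4) = S - 4 = -4 + S)
3538 - u(a(-5, q), 36) = 3538 - (-4 + 25) = 3538 - 1*21 = 3538 - 21 = 3517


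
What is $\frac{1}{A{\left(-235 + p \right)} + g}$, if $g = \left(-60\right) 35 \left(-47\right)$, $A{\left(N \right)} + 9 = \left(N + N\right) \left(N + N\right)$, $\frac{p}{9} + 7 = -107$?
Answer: $\frac{1}{6459175} \approx 1.5482 \cdot 10^{-7}$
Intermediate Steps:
$p = -1026$ ($p = -63 + 9 \left(-107\right) = -63 - 963 = -1026$)
$A{\left(N \right)} = -9 + 4 N^{2}$ ($A{\left(N \right)} = -9 + \left(N + N\right) \left(N + N\right) = -9 + 2 N 2 N = -9 + 4 N^{2}$)
$g = 98700$ ($g = \left(-2100\right) \left(-47\right) = 98700$)
$\frac{1}{A{\left(-235 + p \right)} + g} = \frac{1}{\left(-9 + 4 \left(-235 - 1026\right)^{2}\right) + 98700} = \frac{1}{\left(-9 + 4 \left(-1261\right)^{2}\right) + 98700} = \frac{1}{\left(-9 + 4 \cdot 1590121\right) + 98700} = \frac{1}{\left(-9 + 6360484\right) + 98700} = \frac{1}{6360475 + 98700} = \frac{1}{6459175}$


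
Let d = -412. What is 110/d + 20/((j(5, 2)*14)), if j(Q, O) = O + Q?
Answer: -635/10094 ≈ -0.062909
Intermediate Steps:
110/d + 20/((j(5, 2)*14)) = 110/(-412) + 20/(((2 + 5)*14)) = 110*(-1/412) + 20/((7*14)) = -55/206 + 20/98 = -55/206 + 20*(1/98) = -55/206 + 10/49 = -635/10094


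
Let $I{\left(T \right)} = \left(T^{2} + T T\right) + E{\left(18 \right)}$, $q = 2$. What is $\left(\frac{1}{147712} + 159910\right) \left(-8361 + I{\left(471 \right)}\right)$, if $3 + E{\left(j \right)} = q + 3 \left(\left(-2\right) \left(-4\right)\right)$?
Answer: $\frac{642693610684489}{9232} \approx 6.9616 \cdot 10^{10}$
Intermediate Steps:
$E{\left(j \right)} = 23$ ($E{\left(j \right)} = -3 + \left(2 + 3 \left(\left(-2\right) \left(-4\right)\right)\right) = -3 + \left(2 + 3 \cdot 8\right) = -3 + \left(2 + 24\right) = -3 + 26 = 23$)
$I{\left(T \right)} = 23 + 2 T^{2}$ ($I{\left(T \right)} = \left(T^{2} + T T\right) + 23 = \left(T^{2} + T^{2}\right) + 23 = 2 T^{2} + 23 = 23 + 2 T^{2}$)
$\left(\frac{1}{147712} + 159910\right) \left(-8361 + I{\left(471 \right)}\right) = \left(\frac{1}{147712} + 159910\right) \left(-8361 + \left(23 + 2 \cdot 471^{2}\right)\right) = \left(\frac{1}{147712} + 159910\right) \left(-8361 + \left(23 + 2 \cdot 221841\right)\right) = \frac{23620625921 \left(-8361 + \left(23 + 443682\right)\right)}{147712} = \frac{23620625921 \left(-8361 + 443705\right)}{147712} = \frac{23620625921}{147712} \cdot 435344 = \frac{642693610684489}{9232}$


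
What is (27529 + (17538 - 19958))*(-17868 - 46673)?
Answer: -1620559969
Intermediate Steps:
(27529 + (17538 - 19958))*(-17868 - 46673) = (27529 - 2420)*(-64541) = 25109*(-64541) = -1620559969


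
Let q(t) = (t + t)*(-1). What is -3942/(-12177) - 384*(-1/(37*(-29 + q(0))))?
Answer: -16526/483923 ≈ -0.034150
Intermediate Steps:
q(t) = -2*t (q(t) = (2*t)*(-1) = -2*t)
-3942/(-12177) - 384*(-1/(37*(-29 + q(0)))) = -3942/(-12177) - 384*(-1/(37*(-29 - 2*0))) = -3942*(-1/12177) - 384*(-1/(37*(-29 + 0))) = 146/451 - 384/((-29*(-37))) = 146/451 - 384/1073 = -16526/483923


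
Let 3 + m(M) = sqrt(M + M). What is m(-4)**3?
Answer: 45 + 38*I*sqrt(2) ≈ 45.0 + 53.74*I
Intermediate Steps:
m(M) = -3 + sqrt(2)*sqrt(M) (m(M) = -3 + sqrt(M + M) = -3 + sqrt(2*M) = -3 + sqrt(2)*sqrt(M))
m(-4)**3 = (-3 + sqrt(2)*sqrt(-4))**3 = (-3 + sqrt(2)*(2*I))**3 = (-3 + 2*I*sqrt(2))**3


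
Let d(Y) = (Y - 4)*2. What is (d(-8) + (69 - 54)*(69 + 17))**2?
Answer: 1602756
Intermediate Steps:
d(Y) = -8 + 2*Y (d(Y) = (-4 + Y)*2 = -8 + 2*Y)
(d(-8) + (69 - 54)*(69 + 17))**2 = ((-8 + 2*(-8)) + (69 - 54)*(69 + 17))**2 = ((-8 - 16) + 15*86)**2 = (-24 + 1290)**2 = 1266**2 = 1602756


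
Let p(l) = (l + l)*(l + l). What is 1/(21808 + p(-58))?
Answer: 1/35264 ≈ 2.8358e-5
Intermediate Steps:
p(l) = 4*l² (p(l) = (2*l)*(2*l) = 4*l²)
1/(21808 + p(-58)) = 1/(21808 + 4*(-58)²) = 1/(21808 + 4*3364) = 1/(21808 + 13456) = 1/35264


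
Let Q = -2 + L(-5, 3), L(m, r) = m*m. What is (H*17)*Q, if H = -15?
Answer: -5865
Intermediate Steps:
L(m, r) = m**2
Q = 23 (Q = -2 + (-5)**2 = -2 + 25 = 23)
(H*17)*Q = -15*17*23 = -255*23 = -5865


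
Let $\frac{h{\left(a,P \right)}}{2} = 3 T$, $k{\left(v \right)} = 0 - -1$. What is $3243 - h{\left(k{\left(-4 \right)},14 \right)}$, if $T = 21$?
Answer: $3117$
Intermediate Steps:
$k{\left(v \right)} = 1$ ($k{\left(v \right)} = 0 + 1 = 1$)
$h{\left(a,P \right)} = 126$ ($h{\left(a,P \right)} = 2 \cdot 3 \cdot 21 = 2 \cdot 63 = 126$)
$3243 - h{\left(k{\left(-4 \right)},14 \right)} = 3243 - 126 = 3117$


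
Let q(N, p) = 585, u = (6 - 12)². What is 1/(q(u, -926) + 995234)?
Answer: 1/995819 ≈ 1.0042e-6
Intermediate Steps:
u = 36 (u = (-6)² = 36)
1/(q(u, -926) + 995234) = 1/(585 + 995234) = 1/995819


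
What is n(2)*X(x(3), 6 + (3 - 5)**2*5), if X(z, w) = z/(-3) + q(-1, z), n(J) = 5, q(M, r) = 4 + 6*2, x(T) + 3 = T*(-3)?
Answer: 100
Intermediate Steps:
x(T) = -3 - 3*T (x(T) = -3 + T*(-3) = -3 - 3*T)
q(M, r) = 16 (q(M, r) = 4 + 12 = 16)
X(z, w) = 16 - z/3 (X(z, w) = z/(-3) + 16 = z*(-1/3) + 16 = -z/3 + 16 = 16 - z/3)
n(2)*X(x(3), 6 + (3 - 5)**2*5) = 5*(16 - (-3 - 3*3)/3) = 5*(16 - (-3 - 9)/3) = 5*(16 - 1/3*(-12)) = 5*(16 + 4) = 5*20 = 100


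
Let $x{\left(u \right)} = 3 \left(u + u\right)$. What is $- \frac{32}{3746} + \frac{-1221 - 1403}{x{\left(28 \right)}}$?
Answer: $- \frac{614680}{39333} \approx -15.628$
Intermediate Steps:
$x{\left(u \right)} = 6 u$ ($x{\left(u \right)} = 3 \cdot 2 u = 6 u$)
$- \frac{32}{3746} + \frac{-1221 - 1403}{x{\left(28 \right)}} = - \frac{32}{3746} + \frac{-1221 - 1403}{6 \cdot 28} = \left(-32\right) \frac{1}{3746} - \frac{2624}{168} = - \frac{16}{1873} - \frac{328}{21} = - \frac{614680}{39333}$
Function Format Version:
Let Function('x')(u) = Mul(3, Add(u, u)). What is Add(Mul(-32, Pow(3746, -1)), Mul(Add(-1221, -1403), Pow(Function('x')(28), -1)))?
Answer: Rational(-614680, 39333) ≈ -15.628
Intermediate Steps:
Function('x')(u) = Mul(6, u) (Function('x')(u) = Mul(3, Mul(2, u)) = Mul(6, u))
Add(Mul(-32, Pow(3746, -1)), Mul(Add(-1221, -1403), Pow(Function('x')(28), -1))) = Add(Mul(-32, Pow(3746, -1)), Mul(Add(-1221, -1403), Pow(Mul(6, 28), -1))) = Add(Mul(-32, Rational(1, 3746)), Mul(-2624, Pow(168, -1))) = Add(Rational(-16, 1873), Mul(-2624, Rational(1, 168))) = Add(Rational(-16, 1873), Rational(-328, 21)) = Rational(-614680, 39333)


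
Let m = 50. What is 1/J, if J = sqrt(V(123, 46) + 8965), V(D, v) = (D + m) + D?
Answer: sqrt(21)/441 ≈ 0.010391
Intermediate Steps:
V(D, v) = 50 + 2*D (V(D, v) = (D + 50) + D = (50 + D) + D = 50 + 2*D)
J = 21*sqrt(21) (J = sqrt((50 + 2*123) + 8965) = sqrt((50 + 246) + 8965) = sqrt(296 + 8965) = sqrt(9261) = 21*sqrt(21) ≈ 96.234)
1/J = 1/(21*sqrt(21)) = sqrt(21)/441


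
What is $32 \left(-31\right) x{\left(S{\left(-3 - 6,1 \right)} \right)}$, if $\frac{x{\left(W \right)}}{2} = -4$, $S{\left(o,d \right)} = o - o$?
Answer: $7936$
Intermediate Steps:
$S{\left(o,d \right)} = 0$
$x{\left(W \right)} = -8$ ($x{\left(W \right)} = 2 \left(-4\right) = -8$)
$32 \left(-31\right) x{\left(S{\left(-3 - 6,1 \right)} \right)} = 32 \left(-31\right) \left(-8\right) = \left(-992\right) \left(-8\right) = 7936$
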